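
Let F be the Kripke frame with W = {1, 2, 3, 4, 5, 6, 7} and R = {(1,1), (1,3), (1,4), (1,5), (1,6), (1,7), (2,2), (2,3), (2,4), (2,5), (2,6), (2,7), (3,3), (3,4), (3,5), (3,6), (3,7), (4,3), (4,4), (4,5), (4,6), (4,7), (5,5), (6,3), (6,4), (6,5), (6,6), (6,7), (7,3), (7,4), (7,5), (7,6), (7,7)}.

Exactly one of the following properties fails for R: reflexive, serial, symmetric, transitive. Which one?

symmetric

Reflexive: yes — every world is R-related to itself.
Serial: yes — every world has a successor (e.g. 1 R 1).
Symmetric: no — 1 R 3 but not 3 R 1.
Transitive: yes — every two-step R-path is closed by a direct edge.
Only symmetric fails.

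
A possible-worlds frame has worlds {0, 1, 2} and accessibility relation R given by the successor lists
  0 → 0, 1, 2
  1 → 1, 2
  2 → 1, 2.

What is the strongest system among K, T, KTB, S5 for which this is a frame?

Reflexive (axiom T): yes — every world is R-related to itself.
Symmetric (axiom B): no — 0 R 1 but not 1 R 0.
Euclidean (axiom 5): no — 0 R 1 and 0 R 0, but not 1 R 0.
So F validates K, T; KTB would additionally require R to be symmetric. The strongest is T.

T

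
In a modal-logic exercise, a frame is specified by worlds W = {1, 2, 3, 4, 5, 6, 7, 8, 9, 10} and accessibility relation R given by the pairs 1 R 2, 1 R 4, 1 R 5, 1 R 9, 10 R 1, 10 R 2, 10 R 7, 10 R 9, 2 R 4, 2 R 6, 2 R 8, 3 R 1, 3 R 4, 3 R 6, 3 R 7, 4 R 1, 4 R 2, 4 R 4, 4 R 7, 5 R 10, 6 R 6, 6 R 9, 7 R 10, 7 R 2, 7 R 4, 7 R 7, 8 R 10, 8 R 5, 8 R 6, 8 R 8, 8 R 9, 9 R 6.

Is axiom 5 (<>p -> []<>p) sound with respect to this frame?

Axiom 5 corresponds to the accessibility relation being Euclidean.
Euclidean: no — 1 R 2 and 1 R 5, but not 2 R 5.

No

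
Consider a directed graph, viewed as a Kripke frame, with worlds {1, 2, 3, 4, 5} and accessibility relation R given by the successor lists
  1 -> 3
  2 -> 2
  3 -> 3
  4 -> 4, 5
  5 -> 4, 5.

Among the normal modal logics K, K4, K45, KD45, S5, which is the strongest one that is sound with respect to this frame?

KD45

Transitive (axiom 4): yes — every two-step R-path is closed by a direct edge.
Euclidean (axiom 5): yes — any two successors of a common world are R-related.
Serial (axiom D): yes — every world has a successor (e.g. 1 R 3).
Reflexive (axiom T): no — 1 is not related to itself.
So F validates K, K4, K45, KD45; S5 would additionally require R to be reflexive. The strongest is KD45.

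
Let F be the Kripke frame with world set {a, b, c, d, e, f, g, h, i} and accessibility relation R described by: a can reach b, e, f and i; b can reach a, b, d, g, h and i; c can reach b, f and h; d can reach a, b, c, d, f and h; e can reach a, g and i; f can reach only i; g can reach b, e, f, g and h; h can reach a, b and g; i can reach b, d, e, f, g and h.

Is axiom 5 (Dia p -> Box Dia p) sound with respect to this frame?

No

Axiom 5 corresponds to the accessibility relation being Euclidean.
Euclidean: no — a R b and a R e, but not b R e.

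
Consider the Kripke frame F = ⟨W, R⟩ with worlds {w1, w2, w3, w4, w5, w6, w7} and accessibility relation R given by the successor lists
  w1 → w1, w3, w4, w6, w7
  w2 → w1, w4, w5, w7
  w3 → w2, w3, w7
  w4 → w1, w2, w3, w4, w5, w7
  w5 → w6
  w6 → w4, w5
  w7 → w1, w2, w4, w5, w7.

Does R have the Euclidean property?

No

Euclidean: no — w1 R w3 and w1 R w4, but not w3 R w4.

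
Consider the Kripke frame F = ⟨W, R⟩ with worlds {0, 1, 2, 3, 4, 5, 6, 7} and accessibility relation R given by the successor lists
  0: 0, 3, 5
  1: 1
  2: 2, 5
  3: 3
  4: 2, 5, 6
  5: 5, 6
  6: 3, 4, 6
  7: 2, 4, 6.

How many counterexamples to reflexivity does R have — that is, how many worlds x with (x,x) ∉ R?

Enumerating: 4, 7.

2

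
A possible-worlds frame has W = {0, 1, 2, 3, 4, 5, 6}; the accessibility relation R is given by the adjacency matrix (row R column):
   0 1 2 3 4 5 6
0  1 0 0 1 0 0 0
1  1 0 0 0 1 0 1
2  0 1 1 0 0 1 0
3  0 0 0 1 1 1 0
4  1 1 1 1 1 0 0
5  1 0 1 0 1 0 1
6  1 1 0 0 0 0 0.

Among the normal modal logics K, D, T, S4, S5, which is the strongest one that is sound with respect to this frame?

Serial (axiom D): yes — every world has a successor (e.g. 0 R 0).
Reflexive (axiom T): no — 1 is not related to itself.
Transitive (axiom 4): no — 0 R 3 and 3 R 4, but not 0 R 4.
Euclidean (axiom 5): no — 1 R 0 and 1 R 4, but not 0 R 4.
So F validates K, D; T would additionally require R to be reflexive. The strongest is D.

D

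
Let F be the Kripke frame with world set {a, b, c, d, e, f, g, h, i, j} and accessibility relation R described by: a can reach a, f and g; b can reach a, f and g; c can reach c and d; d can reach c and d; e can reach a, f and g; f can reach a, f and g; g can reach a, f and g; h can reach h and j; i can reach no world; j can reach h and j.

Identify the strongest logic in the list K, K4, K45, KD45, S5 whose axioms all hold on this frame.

Transitive (axiom 4): yes — every two-step R-path is closed by a direct edge.
Euclidean (axiom 5): yes — any two successors of a common world are R-related.
Serial (axiom D): no — i has no R-successor.
Reflexive (axiom T): no — b is not related to itself.
So F validates K, K4, K45; KD45 would additionally require R to be serial. The strongest is K45.

K45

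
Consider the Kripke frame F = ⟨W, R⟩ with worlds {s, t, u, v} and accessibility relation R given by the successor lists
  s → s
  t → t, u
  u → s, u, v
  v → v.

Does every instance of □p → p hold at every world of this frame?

By correspondence theory, T is valid on a frame iff R is reflexive.
Reflexive: yes — every world is R-related to itself.

Yes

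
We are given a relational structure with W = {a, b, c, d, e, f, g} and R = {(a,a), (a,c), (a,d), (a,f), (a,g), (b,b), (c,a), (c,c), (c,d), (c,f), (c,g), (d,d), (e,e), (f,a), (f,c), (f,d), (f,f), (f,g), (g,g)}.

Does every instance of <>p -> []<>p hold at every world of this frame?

No

The schema 5 characterises exactly the Euclidean frames.
Euclidean: no — a R d and a R c, but not d R c.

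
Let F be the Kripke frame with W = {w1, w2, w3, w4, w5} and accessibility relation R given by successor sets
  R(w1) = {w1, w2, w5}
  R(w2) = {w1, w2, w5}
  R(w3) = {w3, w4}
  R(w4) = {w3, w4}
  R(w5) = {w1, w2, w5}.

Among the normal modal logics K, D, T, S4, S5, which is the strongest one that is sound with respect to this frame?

Serial (axiom D): yes — every world has a successor (e.g. w1 R w1).
Reflexive (axiom T): yes — every world is R-related to itself.
Transitive (axiom 4): yes — every two-step R-path is closed by a direct edge.
Euclidean (axiom 5): yes — any two successors of a common world are R-related.
So F validates K, D, T, S4, S5. The strongest is S5.

S5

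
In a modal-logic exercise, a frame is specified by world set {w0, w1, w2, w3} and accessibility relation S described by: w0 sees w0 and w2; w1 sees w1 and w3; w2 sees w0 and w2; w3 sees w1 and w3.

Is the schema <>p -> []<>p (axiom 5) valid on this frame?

Yes

By correspondence theory, 5 is valid on a frame iff S is Euclidean.
Euclidean: yes — any two successors of a common world are S-related.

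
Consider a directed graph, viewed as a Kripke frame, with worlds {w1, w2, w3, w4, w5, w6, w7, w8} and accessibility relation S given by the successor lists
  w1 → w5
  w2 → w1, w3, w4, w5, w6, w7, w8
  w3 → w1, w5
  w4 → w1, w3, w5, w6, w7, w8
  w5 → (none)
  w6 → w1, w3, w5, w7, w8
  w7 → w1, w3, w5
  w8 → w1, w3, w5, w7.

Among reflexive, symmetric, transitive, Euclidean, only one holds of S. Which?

transitive

Reflexive: no — w1 is not related to itself.
Symmetric: no — w1 S w5 but not w5 S w1.
Transitive: yes — every two-step S-path is closed by a direct edge.
Euclidean: no — w2 S w1 and w2 S w3, but not w1 S w3.
Only transitive holds.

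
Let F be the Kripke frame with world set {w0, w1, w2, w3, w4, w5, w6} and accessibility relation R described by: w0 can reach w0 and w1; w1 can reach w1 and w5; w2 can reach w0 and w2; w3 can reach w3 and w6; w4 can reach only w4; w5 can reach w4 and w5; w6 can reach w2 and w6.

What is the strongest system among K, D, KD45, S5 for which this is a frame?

D

Serial (axiom D): yes — every world has a successor (e.g. w0 R w0).
Euclidean (axiom 5): no — w0 R w1 and w0 R w0, but not w1 R w0.
Transitive (axiom 4): no — w0 R w1 and w1 R w5, but not w0 R w5.
Reflexive (axiom T): yes — every world is R-related to itself.
So F validates K, D; KD45 would additionally require R to be Euclidean and transitive. The strongest is D.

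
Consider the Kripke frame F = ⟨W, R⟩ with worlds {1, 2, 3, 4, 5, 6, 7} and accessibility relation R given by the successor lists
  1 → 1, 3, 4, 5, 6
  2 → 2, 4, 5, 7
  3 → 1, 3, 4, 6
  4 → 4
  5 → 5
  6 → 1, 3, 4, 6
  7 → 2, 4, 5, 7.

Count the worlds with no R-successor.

R is serial; there are no such worlds.

0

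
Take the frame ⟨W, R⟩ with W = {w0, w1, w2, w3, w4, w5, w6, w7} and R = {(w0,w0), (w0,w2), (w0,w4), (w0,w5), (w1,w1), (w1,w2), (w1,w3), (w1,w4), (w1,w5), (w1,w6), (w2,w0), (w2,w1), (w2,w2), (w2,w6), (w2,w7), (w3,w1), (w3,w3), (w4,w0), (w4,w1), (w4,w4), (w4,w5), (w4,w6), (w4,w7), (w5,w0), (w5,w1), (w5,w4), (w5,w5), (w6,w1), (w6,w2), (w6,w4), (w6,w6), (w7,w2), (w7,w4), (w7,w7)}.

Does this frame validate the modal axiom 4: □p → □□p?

No

Axiom 4 corresponds to the accessibility relation being transitive.
Transitive: no — w0 R w2 and w2 R w1, but not w0 R w1.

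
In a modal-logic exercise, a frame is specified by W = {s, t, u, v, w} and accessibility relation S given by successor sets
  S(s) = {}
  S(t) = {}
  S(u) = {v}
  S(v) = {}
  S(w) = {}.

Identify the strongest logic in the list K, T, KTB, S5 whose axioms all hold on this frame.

Reflexive (axiom T): no — s is not related to itself.
Symmetric (axiom B): no — u S v but not v S u.
Euclidean (axiom 5): no — u S v and u S v, but not v S v.
So F validates K; T would additionally require S to be reflexive. The strongest is K.

K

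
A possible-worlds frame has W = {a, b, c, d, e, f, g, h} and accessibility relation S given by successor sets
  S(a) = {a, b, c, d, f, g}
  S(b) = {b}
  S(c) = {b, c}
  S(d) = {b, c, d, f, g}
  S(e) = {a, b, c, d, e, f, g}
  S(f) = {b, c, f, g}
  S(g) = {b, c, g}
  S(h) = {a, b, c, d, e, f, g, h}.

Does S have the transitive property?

Transitive: yes — every two-step S-path is closed by a direct edge.

Yes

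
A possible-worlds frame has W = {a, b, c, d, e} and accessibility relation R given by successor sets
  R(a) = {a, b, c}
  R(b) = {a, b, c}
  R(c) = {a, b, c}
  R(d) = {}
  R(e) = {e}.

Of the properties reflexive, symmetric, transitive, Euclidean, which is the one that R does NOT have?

reflexive

Reflexive: no — d is not related to itself.
Symmetric: yes — every pair in R has its reverse in R.
Transitive: yes — every two-step R-path is closed by a direct edge.
Euclidean: yes — any two successors of a common world are R-related.
Only reflexive fails.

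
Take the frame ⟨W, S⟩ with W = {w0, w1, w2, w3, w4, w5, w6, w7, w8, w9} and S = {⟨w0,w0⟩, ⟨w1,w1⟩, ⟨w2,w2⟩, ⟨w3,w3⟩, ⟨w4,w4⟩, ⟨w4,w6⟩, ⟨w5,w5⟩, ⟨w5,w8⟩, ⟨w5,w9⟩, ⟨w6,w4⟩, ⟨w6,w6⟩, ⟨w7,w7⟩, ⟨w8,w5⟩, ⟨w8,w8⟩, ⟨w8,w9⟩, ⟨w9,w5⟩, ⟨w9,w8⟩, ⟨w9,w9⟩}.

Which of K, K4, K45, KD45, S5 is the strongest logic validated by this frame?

S5

Transitive (axiom 4): yes — every two-step S-path is closed by a direct edge.
Euclidean (axiom 5): yes — any two successors of a common world are S-related.
Serial (axiom D): yes — every world has a successor (e.g. w0 S w0).
Reflexive (axiom T): yes — every world is S-related to itself.
So F validates K, K4, K45, KD45, S5. The strongest is S5.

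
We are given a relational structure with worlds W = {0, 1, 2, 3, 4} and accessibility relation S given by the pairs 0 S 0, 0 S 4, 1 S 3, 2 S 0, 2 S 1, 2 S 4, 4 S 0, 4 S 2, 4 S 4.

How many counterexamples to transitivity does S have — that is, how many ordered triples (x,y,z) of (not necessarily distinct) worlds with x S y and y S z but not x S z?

4

Enumerating: (0,4,2), (2,1,3), (2,4,2), (4,2,1).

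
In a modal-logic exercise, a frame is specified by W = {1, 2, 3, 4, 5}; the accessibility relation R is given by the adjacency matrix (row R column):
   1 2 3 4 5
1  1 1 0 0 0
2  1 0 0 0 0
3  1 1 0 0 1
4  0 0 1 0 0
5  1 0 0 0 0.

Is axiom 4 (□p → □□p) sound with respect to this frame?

No

By correspondence theory, 4 is valid on a frame iff R is transitive.
Transitive: no — 4 R 3 and 3 R 1, but not 4 R 1.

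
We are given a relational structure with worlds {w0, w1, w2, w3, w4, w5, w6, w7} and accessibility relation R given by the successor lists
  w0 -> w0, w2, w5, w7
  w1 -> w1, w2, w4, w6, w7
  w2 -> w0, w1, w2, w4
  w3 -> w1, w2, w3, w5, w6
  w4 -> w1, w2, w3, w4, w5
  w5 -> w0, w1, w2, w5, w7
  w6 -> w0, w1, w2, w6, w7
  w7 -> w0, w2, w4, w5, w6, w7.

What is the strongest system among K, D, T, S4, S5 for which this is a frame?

Serial (axiom D): yes — every world has a successor (e.g. w0 R w0).
Reflexive (axiom T): yes — every world is R-related to itself.
Transitive (axiom 4): no — w0 R w2 and w2 R w1, but not w0 R w1.
Euclidean (axiom 5): no — w0 R w2 and w0 R w5, but not w2 R w5.
So F validates K, D, T; S4 would additionally require R to be transitive. The strongest is T.

T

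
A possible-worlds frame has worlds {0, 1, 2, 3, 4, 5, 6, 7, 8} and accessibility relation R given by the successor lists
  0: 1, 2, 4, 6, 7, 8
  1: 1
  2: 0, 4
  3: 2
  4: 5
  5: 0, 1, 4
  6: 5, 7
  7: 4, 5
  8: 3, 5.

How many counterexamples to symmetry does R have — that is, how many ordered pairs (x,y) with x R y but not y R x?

Enumerating: (0,1), (0,4), (0,6), (0,7), (0,8), (2,4), (3,2), (5,0), (5,1), (6,5), (6,7), (7,4), (7,5), (8,3), (8,5).

15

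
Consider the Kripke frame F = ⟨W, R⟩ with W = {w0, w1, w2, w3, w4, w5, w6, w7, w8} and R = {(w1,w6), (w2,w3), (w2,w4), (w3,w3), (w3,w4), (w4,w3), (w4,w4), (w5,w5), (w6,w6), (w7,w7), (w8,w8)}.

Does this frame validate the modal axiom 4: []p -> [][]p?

Yes

Axiom 4 corresponds to the accessibility relation being transitive.
Transitive: yes — every two-step R-path is closed by a direct edge.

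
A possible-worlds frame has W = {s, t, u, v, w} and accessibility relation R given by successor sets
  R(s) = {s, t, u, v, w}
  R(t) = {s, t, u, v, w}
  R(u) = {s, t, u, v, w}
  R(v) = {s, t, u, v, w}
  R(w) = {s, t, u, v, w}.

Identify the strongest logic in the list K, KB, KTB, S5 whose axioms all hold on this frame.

S5

Symmetric (axiom B): yes — every pair in R has its reverse in R.
Reflexive (axiom T): yes — every world is R-related to itself.
Euclidean (axiom 5): yes — any two successors of a common world are R-related.
So F validates K, KB, KTB, S5. The strongest is S5.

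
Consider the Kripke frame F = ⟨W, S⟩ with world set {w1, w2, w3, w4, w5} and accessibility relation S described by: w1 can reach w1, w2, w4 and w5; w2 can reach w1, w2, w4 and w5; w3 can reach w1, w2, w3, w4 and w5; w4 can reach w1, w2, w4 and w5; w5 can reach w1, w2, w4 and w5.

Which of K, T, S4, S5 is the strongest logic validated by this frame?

Reflexive (axiom T): yes — every world is S-related to itself.
Transitive (axiom 4): yes — every two-step S-path is closed by a direct edge.
Euclidean (axiom 5): no — w3 S w1 and w3 S w3, but not w1 S w3.
So F validates K, T, S4; S5 would additionally require S to be Euclidean. The strongest is S4.

S4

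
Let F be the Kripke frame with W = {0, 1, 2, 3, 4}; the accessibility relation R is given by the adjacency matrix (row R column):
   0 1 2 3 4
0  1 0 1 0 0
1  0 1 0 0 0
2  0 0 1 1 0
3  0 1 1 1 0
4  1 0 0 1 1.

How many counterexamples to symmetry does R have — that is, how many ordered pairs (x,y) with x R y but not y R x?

4

Enumerating: (0,2), (3,1), (4,0), (4,3).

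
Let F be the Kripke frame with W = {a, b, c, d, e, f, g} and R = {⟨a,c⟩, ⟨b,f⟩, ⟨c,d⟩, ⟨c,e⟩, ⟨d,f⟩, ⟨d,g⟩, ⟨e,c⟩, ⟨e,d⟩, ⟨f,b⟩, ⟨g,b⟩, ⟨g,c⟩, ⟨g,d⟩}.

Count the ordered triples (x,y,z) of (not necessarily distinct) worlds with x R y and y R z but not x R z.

Enumerating: (a,c,d), (a,c,e), (b,f,b), (c,d,f), (c,d,g), (c,e,c), (d,f,b), (d,g,b), (d,g,c), (d,g,d), (e,c,e), (e,d,f), (e,d,g), (f,b,f), (g,b,f), (g,c,e), (g,d,f), (g,d,g).

18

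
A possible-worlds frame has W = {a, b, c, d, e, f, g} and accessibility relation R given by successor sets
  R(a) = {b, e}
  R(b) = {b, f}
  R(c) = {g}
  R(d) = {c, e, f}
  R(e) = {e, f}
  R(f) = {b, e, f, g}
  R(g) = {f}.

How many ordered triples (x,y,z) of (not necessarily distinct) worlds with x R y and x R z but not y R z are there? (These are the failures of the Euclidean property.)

Enumerating: (a,b,e), (a,e,b), (c,g,g), (d,c,c), (d,c,e), (d,c,f), (d,e,c), (d,f,c), (f,b,e), (f,b,g), (f,e,b), (f,e,g), (f,g,b), (f,g,e), (f,g,g).

15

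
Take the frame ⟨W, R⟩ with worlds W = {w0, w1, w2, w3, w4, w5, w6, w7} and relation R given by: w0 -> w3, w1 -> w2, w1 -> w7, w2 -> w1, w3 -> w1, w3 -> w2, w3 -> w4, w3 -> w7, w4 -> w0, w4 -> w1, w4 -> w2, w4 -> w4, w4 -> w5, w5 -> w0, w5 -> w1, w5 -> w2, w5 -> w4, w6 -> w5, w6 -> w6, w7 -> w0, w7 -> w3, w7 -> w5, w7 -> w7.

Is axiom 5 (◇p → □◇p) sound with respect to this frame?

No

By correspondence theory, 5 is valid on a frame iff R is Euclidean.
Euclidean: no — w1 R w2 and w1 R w7, but not w2 R w7.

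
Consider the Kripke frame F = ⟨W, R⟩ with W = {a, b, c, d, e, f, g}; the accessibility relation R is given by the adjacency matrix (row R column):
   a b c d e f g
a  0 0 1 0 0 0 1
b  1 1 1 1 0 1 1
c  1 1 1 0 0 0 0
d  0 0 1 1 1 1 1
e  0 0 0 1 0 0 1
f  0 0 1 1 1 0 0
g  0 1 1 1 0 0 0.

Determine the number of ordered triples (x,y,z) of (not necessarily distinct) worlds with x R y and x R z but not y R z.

39

Enumerating: (a,c,g), (a,g,g), (b,a,a), (b,a,b), (b,a,d), (b,a,f), (b,c,d), (b,c,f), (b,c,g), (b,d,a), (b,d,b), (b,f,a), … and 27 more.
Total: 39.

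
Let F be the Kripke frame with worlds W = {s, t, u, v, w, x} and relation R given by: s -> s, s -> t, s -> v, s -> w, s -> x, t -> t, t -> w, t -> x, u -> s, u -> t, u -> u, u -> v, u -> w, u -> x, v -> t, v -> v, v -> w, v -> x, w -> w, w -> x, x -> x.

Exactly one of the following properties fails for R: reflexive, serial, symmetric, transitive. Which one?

Reflexive: yes — every world is R-related to itself.
Serial: yes — every world has a successor (e.g. s R s).
Symmetric: no — s R t but not t R s.
Transitive: yes — every two-step R-path is closed by a direct edge.
Only symmetric fails.

symmetric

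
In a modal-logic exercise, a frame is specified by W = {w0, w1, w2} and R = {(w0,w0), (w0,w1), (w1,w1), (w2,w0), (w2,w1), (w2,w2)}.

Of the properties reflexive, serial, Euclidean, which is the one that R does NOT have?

Euclidean

Reflexive: yes — every world is R-related to itself.
Serial: yes — every world has a successor (e.g. w0 R w0).
Euclidean: no — w2 R w1 and w2 R w0, but not w1 R w0.
Only Euclidean fails.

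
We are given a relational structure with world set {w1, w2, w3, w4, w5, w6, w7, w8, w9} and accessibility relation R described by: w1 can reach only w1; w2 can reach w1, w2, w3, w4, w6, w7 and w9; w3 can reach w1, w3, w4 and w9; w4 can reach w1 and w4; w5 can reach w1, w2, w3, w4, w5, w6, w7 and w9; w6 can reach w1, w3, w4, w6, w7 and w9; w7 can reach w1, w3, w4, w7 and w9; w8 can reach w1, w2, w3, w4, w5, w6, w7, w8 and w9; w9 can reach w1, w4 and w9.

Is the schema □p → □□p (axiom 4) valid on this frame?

The schema 4 characterises exactly the transitive frames.
Transitive: yes — every two-step R-path is closed by a direct edge.

Yes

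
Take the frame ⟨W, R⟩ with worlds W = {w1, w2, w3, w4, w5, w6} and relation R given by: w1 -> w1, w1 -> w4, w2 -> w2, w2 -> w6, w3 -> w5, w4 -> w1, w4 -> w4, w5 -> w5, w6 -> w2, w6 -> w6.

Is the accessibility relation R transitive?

Transitive: yes — every two-step R-path is closed by a direct edge.

Yes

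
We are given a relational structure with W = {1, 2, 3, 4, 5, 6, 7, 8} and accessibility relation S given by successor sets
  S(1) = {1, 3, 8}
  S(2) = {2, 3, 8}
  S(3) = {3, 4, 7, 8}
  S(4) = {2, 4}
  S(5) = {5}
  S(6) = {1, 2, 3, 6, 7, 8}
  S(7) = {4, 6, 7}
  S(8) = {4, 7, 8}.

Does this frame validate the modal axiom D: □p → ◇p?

Yes

By correspondence theory, D is valid on a frame iff S is serial.
Serial: yes — every world has a successor (e.g. 1 S 1).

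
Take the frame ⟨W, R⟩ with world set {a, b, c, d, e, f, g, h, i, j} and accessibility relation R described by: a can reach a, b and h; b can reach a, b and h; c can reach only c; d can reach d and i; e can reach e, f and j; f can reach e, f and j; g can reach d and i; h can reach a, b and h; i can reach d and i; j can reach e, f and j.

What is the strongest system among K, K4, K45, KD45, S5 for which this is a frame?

KD45

Transitive (axiom 4): yes — every two-step R-path is closed by a direct edge.
Euclidean (axiom 5): yes — any two successors of a common world are R-related.
Serial (axiom D): yes — every world has a successor (e.g. a R a).
Reflexive (axiom T): no — g is not related to itself.
So F validates K, K4, K45, KD45; S5 would additionally require R to be reflexive. The strongest is KD45.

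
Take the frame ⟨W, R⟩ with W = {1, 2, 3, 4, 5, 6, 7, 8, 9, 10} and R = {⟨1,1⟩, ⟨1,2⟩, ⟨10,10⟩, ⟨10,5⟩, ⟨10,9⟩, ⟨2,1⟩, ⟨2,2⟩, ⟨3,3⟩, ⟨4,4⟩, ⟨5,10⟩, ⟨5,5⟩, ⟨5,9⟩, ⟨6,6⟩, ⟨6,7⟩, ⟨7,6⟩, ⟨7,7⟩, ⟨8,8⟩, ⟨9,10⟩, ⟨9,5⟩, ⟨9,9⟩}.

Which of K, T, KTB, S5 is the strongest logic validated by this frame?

S5

Reflexive (axiom T): yes — every world is R-related to itself.
Symmetric (axiom B): yes — every pair in R has its reverse in R.
Euclidean (axiom 5): yes — any two successors of a common world are R-related.
So F validates K, T, KTB, S5. The strongest is S5.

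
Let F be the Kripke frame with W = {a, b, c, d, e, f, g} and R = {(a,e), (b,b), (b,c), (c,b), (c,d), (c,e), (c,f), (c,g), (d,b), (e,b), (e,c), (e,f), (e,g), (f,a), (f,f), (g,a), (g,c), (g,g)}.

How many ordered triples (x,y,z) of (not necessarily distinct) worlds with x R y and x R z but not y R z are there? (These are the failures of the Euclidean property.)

35

Enumerating: (a,e,e), (b,c,c), (c,b,d), (c,b,e), (c,b,f), (c,b,g), (c,d,d), (c,d,e), (c,d,f), (c,d,g), (c,e,d), (c,e,e), … and 23 more.
Total: 35.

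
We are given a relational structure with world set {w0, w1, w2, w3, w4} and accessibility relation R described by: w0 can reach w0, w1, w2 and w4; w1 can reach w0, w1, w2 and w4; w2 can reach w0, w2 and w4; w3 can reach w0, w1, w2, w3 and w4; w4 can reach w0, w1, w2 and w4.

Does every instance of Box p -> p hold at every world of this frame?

The schema T characterises exactly the reflexive frames.
Reflexive: yes — every world is R-related to itself.

Yes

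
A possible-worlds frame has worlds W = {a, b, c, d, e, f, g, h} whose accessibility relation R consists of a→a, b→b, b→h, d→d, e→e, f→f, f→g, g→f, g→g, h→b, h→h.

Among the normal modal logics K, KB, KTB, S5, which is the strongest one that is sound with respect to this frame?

KB

Symmetric (axiom B): yes — every pair in R has its reverse in R.
Reflexive (axiom T): no — c is not related to itself.
Euclidean (axiom 5): yes — any two successors of a common world are R-related.
So F validates K, KB; KTB would additionally require R to be reflexive. The strongest is KB.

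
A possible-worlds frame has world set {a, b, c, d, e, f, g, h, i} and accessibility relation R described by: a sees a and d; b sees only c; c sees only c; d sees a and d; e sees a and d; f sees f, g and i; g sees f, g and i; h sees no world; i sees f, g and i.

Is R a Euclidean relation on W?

Yes

Euclidean: yes — any two successors of a common world are R-related.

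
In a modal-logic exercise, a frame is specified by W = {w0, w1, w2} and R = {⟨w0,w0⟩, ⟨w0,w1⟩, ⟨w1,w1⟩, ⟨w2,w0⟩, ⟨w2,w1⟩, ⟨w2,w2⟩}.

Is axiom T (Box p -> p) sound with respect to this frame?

Yes

Axiom T corresponds to the accessibility relation being reflexive.
Reflexive: yes — every world is R-related to itself.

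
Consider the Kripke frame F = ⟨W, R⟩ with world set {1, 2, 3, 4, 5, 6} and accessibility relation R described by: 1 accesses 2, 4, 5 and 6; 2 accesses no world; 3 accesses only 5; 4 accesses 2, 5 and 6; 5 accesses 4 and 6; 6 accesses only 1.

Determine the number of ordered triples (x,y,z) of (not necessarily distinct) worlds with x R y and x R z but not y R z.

24

Enumerating: (1,2,2), (1,2,4), (1,2,5), (1,2,6), (1,4,4), (1,5,2), (1,5,5), (1,6,2), (1,6,4), (1,6,5), (1,6,6), (3,5,5), … and 12 more.
Total: 24.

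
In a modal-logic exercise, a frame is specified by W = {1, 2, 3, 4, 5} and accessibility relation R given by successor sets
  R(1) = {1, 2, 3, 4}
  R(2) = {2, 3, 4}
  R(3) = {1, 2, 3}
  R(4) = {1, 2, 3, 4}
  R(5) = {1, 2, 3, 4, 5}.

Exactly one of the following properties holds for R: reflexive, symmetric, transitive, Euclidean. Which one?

reflexive

Reflexive: yes — every world is R-related to itself.
Symmetric: no — 1 R 2 but not 2 R 1.
Transitive: no — 2 R 3 and 3 R 1, but not 2 R 1.
Euclidean: no — 1 R 3 and 1 R 4, but not 3 R 4.
Only reflexive holds.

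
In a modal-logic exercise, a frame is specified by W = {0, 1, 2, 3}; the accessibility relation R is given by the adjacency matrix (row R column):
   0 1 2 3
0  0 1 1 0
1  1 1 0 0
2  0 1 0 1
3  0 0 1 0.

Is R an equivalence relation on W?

No

Reflexive: no — 0 is not related to itself.
Symmetric: no — 0 R 2 but not 2 R 0.
Transitive: no — 0 R 2 and 2 R 3, but not 0 R 3.
So R is not an equivalence relation.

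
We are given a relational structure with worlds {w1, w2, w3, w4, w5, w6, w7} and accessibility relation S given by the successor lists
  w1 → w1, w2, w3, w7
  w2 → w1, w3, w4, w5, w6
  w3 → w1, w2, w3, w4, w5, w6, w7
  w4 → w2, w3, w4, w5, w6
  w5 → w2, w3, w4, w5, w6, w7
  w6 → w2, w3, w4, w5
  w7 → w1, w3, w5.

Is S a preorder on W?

No

Reflexive: no — w2 is not related to itself.
Transitive: no — w1 S w2 and w2 S w4, but not w1 S w4.
So S is not a preorder.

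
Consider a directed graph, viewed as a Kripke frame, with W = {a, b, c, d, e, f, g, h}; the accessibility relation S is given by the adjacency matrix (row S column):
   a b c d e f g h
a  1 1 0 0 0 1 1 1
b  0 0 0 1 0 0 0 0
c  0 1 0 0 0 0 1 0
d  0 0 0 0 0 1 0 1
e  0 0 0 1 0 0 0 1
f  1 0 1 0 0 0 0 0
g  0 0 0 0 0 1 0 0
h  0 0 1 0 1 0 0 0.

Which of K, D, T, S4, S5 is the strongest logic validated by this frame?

D

Serial (axiom D): yes — every world has a successor (e.g. a S a).
Reflexive (axiom T): no — b is not related to itself.
Transitive (axiom 4): no — a S b and b S d, but not a S d.
Euclidean (axiom 5): no — a S b and a S f, but not b S f.
So F validates K, D; T would additionally require S to be reflexive. The strongest is D.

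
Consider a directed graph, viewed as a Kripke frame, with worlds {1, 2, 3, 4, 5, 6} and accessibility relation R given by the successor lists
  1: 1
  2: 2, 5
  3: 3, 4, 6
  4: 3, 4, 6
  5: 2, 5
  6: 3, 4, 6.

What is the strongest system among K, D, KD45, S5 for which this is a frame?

Serial (axiom D): yes — every world has a successor (e.g. 1 R 1).
Euclidean (axiom 5): yes — any two successors of a common world are R-related.
Transitive (axiom 4): yes — every two-step R-path is closed by a direct edge.
Reflexive (axiom T): yes — every world is R-related to itself.
So F validates K, D, KD45, S5. The strongest is S5.

S5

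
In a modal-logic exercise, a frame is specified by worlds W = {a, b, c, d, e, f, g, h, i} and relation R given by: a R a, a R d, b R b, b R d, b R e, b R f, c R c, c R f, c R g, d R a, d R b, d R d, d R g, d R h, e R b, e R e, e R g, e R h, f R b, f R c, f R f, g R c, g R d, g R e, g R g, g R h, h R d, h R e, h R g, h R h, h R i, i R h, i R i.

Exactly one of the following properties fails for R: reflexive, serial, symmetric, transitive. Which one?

Reflexive: yes — every world is R-related to itself.
Serial: yes — every world has a successor (e.g. a R a).
Symmetric: yes — every pair in R has its reverse in R.
Transitive: no — a R d and d R b, but not a R b.
Only transitive fails.

transitive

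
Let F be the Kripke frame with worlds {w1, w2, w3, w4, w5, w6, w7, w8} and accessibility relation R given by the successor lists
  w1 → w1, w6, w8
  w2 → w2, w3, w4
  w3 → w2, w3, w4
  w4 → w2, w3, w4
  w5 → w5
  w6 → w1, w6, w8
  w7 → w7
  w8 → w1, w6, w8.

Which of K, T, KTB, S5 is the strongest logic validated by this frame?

Reflexive (axiom T): yes — every world is R-related to itself.
Symmetric (axiom B): yes — every pair in R has its reverse in R.
Euclidean (axiom 5): yes — any two successors of a common world are R-related.
So F validates K, T, KTB, S5. The strongest is S5.

S5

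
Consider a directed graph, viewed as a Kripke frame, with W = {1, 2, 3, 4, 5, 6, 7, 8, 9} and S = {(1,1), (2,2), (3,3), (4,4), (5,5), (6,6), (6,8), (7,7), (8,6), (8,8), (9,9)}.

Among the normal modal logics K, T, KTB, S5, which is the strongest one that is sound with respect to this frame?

Reflexive (axiom T): yes — every world is S-related to itself.
Symmetric (axiom B): yes — every pair in S has its reverse in S.
Euclidean (axiom 5): yes — any two successors of a common world are S-related.
So F validates K, T, KTB, S5. The strongest is S5.

S5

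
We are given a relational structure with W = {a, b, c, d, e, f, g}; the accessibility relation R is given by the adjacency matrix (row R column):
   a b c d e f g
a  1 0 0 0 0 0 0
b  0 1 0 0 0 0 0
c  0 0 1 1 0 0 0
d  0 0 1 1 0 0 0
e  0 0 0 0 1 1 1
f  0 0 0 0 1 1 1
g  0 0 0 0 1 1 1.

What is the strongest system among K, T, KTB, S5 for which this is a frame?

S5

Reflexive (axiom T): yes — every world is R-related to itself.
Symmetric (axiom B): yes — every pair in R has its reverse in R.
Euclidean (axiom 5): yes — any two successors of a common world are R-related.
So F validates K, T, KTB, S5. The strongest is S5.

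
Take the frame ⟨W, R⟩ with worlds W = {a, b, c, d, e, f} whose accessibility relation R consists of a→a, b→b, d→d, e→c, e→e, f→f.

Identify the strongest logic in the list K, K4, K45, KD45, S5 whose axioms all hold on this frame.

Transitive (axiom 4): yes — every two-step R-path is closed by a direct edge.
Euclidean (axiom 5): no — e R c and e R c, but not c R c.
Serial (axiom D): no — c has no R-successor.
Reflexive (axiom T): no — c is not related to itself.
So F validates K, K4; K45 would additionally require R to be Euclidean. The strongest is K4.

K4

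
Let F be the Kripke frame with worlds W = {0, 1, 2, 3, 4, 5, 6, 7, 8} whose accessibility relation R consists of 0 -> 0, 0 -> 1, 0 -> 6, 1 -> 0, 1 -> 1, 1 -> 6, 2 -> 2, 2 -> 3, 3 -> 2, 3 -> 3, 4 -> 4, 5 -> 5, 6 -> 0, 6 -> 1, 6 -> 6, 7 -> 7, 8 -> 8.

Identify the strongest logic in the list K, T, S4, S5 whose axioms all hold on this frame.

S5

Reflexive (axiom T): yes — every world is R-related to itself.
Transitive (axiom 4): yes — every two-step R-path is closed by a direct edge.
Euclidean (axiom 5): yes — any two successors of a common world are R-related.
So F validates K, T, S4, S5. The strongest is S5.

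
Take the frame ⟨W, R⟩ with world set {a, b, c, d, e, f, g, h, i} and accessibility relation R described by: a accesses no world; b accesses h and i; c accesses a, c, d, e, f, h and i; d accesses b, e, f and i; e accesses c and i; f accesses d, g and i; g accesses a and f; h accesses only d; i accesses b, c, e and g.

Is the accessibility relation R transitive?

Transitive: no — b R h and h R d, but not b R d.

No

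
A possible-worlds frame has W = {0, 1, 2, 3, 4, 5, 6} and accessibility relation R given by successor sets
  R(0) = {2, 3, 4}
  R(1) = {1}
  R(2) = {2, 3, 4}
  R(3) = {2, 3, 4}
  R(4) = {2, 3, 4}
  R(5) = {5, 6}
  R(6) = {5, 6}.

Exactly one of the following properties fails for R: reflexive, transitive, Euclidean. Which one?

Reflexive: no — 0 is not related to itself.
Transitive: yes — every two-step R-path is closed by a direct edge.
Euclidean: yes — any two successors of a common world are R-related.
Only reflexive fails.

reflexive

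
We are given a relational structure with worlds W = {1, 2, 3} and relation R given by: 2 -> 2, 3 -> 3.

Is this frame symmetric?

Yes

Symmetric: yes — every pair in R has its reverse in R.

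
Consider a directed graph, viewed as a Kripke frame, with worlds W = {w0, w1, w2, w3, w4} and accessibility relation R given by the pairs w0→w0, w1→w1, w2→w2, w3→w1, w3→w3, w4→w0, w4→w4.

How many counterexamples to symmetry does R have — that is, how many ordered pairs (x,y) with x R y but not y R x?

2

Enumerating: (w3,w1), (w4,w0).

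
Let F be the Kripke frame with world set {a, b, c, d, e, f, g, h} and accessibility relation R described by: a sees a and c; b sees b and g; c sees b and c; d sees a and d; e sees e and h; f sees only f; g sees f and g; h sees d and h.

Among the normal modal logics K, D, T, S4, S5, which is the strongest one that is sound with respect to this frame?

T

Serial (axiom D): yes — every world has a successor (e.g. a R a).
Reflexive (axiom T): yes — every world is R-related to itself.
Transitive (axiom 4): no — a R c and c R b, but not a R b.
Euclidean (axiom 5): no — a R c and a R a, but not c R a.
So F validates K, D, T; S4 would additionally require R to be transitive. The strongest is T.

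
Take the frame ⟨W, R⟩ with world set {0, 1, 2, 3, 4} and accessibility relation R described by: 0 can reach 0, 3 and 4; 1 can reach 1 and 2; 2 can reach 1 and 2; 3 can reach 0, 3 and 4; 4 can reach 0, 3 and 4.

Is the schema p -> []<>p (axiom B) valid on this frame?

Yes

By correspondence theory, B is valid on a frame iff R is symmetric.
Symmetric: yes — every pair in R has its reverse in R.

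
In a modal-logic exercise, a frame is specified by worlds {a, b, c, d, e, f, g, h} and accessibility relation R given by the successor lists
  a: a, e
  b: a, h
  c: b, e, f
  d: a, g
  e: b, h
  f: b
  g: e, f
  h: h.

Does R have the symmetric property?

No

Symmetric: no — a R e but not e R a.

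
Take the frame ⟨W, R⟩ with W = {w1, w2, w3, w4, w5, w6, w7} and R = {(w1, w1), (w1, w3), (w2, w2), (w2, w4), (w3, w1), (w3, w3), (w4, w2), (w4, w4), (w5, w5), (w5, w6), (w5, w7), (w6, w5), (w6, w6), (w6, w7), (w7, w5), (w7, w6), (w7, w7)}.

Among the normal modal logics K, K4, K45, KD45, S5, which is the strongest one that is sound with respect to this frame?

S5

Transitive (axiom 4): yes — every two-step R-path is closed by a direct edge.
Euclidean (axiom 5): yes — any two successors of a common world are R-related.
Serial (axiom D): yes — every world has a successor (e.g. w1 R w1).
Reflexive (axiom T): yes — every world is R-related to itself.
So F validates K, K4, K45, KD45, S5. The strongest is S5.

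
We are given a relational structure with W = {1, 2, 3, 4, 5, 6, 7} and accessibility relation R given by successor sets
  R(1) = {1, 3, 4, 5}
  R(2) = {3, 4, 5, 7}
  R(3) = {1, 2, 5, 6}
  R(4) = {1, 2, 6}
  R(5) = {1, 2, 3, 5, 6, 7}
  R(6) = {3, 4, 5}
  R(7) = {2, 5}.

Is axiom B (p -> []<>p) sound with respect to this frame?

Yes

By correspondence theory, B is valid on a frame iff R is symmetric.
Symmetric: yes — every pair in R has its reverse in R.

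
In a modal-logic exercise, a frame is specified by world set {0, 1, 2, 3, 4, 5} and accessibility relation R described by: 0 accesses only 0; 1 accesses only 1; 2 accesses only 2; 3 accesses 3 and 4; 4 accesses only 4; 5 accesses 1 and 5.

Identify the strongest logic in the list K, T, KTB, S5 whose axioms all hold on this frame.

T

Reflexive (axiom T): yes — every world is R-related to itself.
Symmetric (axiom B): no — 3 R 4 but not 4 R 3.
Euclidean (axiom 5): no — 3 R 4 and 3 R 3, but not 4 R 3.
So F validates K, T; KTB would additionally require R to be symmetric. The strongest is T.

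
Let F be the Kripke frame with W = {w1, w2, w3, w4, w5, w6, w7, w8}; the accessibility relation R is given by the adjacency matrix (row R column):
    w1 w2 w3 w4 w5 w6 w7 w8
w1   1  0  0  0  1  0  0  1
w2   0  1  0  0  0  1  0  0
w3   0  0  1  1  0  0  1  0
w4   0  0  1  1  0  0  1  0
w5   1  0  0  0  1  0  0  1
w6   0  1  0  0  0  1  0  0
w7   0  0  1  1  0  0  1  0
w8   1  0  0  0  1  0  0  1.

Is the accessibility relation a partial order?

Reflexive: yes — every world is R-related to itself.
Transitive: yes — every two-step R-path is closed by a direct edge.
Antisymmetric: no — w1 R w5 and w5 R w1 with w1 ≠ w5.
So R is not a partial order.

No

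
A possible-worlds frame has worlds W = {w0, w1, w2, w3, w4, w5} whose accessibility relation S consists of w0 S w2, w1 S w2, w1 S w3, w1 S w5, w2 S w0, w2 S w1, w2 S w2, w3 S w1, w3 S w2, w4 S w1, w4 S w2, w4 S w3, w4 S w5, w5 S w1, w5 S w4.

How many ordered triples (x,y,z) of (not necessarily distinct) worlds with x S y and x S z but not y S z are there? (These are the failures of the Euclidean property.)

Enumerating: (w1,w2,w3), (w1,w2,w5), (w1,w3,w3), (w1,w3,w5), (w1,w5,w2), (w1,w5,w3), (w1,w5,w5), (w2,w0,w0), (w2,w0,w1), (w2,w1,w0), (w2,w1,w1), (w3,w1,w1), … and 11 more.
Total: 23.

23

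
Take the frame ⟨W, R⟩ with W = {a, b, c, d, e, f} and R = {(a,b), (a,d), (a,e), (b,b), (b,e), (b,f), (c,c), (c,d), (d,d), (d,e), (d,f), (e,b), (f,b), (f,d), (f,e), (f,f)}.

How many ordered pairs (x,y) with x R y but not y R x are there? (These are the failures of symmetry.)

6

Enumerating: (a,b), (a,d), (a,e), (c,d), (d,e), (f,e).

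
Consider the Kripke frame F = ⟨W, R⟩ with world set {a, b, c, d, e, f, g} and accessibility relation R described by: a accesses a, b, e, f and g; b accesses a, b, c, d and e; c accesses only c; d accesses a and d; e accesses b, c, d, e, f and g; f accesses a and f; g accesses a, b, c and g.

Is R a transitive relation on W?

No

Transitive: no — a R b and b R c, but not a R c.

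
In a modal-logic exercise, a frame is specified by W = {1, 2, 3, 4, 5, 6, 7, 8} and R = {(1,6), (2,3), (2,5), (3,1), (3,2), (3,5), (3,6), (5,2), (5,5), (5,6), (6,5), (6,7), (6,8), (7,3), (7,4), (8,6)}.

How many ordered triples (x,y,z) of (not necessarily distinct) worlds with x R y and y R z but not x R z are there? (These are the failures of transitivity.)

Enumerating: (1,6,5), (1,6,7), (1,6,8), (2,3,1), (2,3,2), (2,3,6), (2,5,2), (2,5,6), (3,2,3), (3,6,7), (3,6,8), (5,2,3), … and 14 more.
Total: 26.

26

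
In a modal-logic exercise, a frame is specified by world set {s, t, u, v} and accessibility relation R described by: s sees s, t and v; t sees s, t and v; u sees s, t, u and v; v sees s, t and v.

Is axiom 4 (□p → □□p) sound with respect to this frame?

Axiom 4 corresponds to the accessibility relation being transitive.
Transitive: yes — every two-step R-path is closed by a direct edge.

Yes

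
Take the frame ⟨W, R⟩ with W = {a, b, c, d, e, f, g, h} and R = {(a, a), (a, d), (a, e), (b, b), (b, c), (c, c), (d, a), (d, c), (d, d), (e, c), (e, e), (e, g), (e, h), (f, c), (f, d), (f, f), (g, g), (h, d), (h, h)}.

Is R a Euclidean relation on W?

Euclidean: no — a R d and a R e, but not d R e.

No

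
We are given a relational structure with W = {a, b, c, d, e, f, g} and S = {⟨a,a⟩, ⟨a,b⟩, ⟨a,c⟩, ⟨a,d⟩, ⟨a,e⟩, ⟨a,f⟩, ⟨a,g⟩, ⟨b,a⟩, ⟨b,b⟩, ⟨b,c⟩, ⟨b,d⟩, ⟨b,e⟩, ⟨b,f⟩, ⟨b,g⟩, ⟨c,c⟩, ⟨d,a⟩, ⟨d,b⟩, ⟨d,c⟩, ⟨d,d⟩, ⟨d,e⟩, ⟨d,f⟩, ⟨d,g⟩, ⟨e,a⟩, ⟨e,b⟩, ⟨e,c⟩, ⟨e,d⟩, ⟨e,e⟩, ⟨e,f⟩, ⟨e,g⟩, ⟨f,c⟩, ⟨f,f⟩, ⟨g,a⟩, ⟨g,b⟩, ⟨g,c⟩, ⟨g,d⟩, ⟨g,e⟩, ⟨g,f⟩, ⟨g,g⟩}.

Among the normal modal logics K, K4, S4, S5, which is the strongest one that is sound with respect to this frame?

S4

Transitive (axiom 4): yes — every two-step S-path is closed by a direct edge.
Reflexive (axiom T): yes — every world is S-related to itself.
Euclidean (axiom 5): no — a S c and a S b, but not c S b.
So F validates K, K4, S4; S5 would additionally require S to be Euclidean. The strongest is S4.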